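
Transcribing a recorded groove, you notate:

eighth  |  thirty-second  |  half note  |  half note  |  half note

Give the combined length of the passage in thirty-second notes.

Working in thirty-second notes: eighth = 4; thirty-second = 1; half note = 16; half note = 16; half note = 16.
Adding: 4 + 1 + 16 + 16 + 16 = 53 thirty-second notes.

53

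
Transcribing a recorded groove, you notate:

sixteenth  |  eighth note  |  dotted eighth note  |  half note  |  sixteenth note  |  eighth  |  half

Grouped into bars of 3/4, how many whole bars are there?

One bar of 3/4 = 12 sixteenth notes.
Working in sixteenth notes: sixteenth = 1; eighth note = 2; dotted eighth note = 3; half note = 8; sixteenth note = 1; eighth = 2; half = 8.
Adding: 1 + 2 + 3 + 8 + 1 + 2 + 8 = 25.
25 ÷ 12 = 2 complete bars with 1 left over.

2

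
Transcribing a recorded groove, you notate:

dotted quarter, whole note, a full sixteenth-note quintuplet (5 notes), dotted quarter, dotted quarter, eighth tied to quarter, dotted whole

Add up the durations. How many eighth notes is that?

34

Convert each value to eighth notes: dotted quarter = 3; whole note = 8; a full sixteenth-note quintuplet (5 notes) (five quintuplet sixteenths span one quarter) = 2; dotted quarter = 3; dotted quarter = 3; eighth tied to quarter (eighth + quarter) = 3; dotted whole = 12.
Altogether 3 + 8 + 2 + 3 + 3 + 3 + 12 = 34 eighth notes.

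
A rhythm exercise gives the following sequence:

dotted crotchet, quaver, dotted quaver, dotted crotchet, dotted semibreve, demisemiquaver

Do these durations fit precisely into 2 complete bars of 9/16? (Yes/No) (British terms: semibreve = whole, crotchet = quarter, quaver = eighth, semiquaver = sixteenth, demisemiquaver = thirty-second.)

No

One bar of 9/16 = 18 thirty-second notes, so 2 bars = 36.
In thirty-second notes: dotted crotchet = 12; quaver = 4; dotted quaver = 6; dotted crotchet = 12; dotted semibreve = 48; demisemiquaver = 1.
Sum: 12 + 4 + 6 + 12 + 48 + 1 = 83.
83 exceeds 36, so the answer is No.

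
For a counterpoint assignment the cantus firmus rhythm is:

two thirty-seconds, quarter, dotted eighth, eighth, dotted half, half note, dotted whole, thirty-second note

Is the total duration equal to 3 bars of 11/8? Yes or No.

One bar of 11/8 = 44 thirty-second notes, so 3 bars = 132.
Each duration in thirty-second notes: thirty-second = 1; thirty-second = 1; quarter = 8; dotted eighth = 6; eighth = 4; dotted half = 24; half note = 16; dotted whole = 48; thirty-second note = 1.
Sum: 1 + 1 + 8 + 6 + 4 + 24 + 16 + 48 + 1 = 109.
109 falls short of 132, so the answer is No.

No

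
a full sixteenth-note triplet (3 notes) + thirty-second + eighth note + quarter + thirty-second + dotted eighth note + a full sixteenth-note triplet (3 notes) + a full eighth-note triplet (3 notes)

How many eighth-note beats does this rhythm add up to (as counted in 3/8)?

9

One eighth-note beat = 4 thirty-second notes.
Express everything in thirty-second notes: a full sixteenth-note triplet (3 notes) (three triplet sixteenths span one eighth) = 4; thirty-second = 1; eighth note = 4; quarter = 8; thirty-second = 1; dotted eighth note = 6; a full sixteenth-note triplet (3 notes) (three triplet sixteenths span one eighth) = 4; a full eighth-note triplet (3 notes) (three triplet eighths span one quarter) = 8.
Adding: 4 + 1 + 4 + 8 + 1 + 6 + 4 + 8 = 36.
36 ÷ 4 = 9 beats.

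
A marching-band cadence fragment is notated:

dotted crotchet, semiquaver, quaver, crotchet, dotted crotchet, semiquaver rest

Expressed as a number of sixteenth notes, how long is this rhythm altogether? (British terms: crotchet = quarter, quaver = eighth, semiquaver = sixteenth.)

20

Working in sixteenth notes: dotted crotchet = 6; semiquaver = 1; quaver = 2; crotchet = 4; dotted crotchet = 6; semiquaver rest = 1.
Total: 6 + 1 + 2 + 4 + 6 + 1 = 20 sixteenth notes.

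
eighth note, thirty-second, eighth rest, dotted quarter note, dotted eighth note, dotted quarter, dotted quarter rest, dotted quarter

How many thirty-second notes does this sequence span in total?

63

Each duration in thirty-second notes: eighth note = 4; thirty-second = 1; eighth rest = 4; dotted quarter note = 12; dotted eighth note = 6; dotted quarter = 12; dotted quarter rest = 12; dotted quarter = 12.
Adding: 4 + 1 + 4 + 12 + 6 + 12 + 12 + 12 = 63 thirty-second notes.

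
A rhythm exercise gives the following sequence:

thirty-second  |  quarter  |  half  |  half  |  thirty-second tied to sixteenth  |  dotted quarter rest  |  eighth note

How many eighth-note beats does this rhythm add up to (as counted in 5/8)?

15

One eighth-note beat = 4 thirty-second notes.
Working in thirty-second notes: thirty-second = 1; quarter = 8; half = 16; half = 16; thirty-second tied to sixteenth (thirty-second + sixteenth) = 3; dotted quarter rest = 12; eighth note = 4.
Altogether 1 + 8 + 16 + 16 + 3 + 12 + 4 = 60.
60 ÷ 4 = 15 beats.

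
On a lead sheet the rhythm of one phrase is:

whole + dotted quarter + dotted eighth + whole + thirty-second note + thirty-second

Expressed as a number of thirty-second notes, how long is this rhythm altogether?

84

Each duration in thirty-second notes: whole = 32; dotted quarter = 12; dotted eighth = 6; whole = 32; thirty-second note = 1; thirty-second = 1.
Altogether 32 + 12 + 6 + 32 + 1 + 1 = 84 thirty-second notes.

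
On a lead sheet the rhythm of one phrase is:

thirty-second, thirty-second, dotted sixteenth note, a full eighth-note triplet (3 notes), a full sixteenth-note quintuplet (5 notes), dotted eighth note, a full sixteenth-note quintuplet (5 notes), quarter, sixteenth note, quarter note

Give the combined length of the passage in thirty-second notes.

53

In thirty-second notes: thirty-second = 1; thirty-second = 1; dotted sixteenth note = 3; a full eighth-note triplet (3 notes) (three triplet eighths span one quarter) = 8; a full sixteenth-note quintuplet (5 notes) (five quintuplet sixteenths span one quarter) = 8; dotted eighth note = 6; a full sixteenth-note quintuplet (5 notes) (five quintuplet sixteenths span one quarter) = 8; quarter = 8; sixteenth note = 2; quarter note = 8.
Total: 1 + 1 + 3 + 8 + 8 + 6 + 8 + 8 + 2 + 8 = 53 thirty-second notes.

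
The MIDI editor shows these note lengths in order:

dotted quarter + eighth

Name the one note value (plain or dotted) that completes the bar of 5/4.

The bar of 5/4 = 10 eighth notes.
Each duration in eighth notes: dotted quarter = 3; eighth = 1.
Altogether 3 + 1 = 4.
Remaining: 10 − 4 = 6 eighth notes, which is a dotted half note.

dotted half note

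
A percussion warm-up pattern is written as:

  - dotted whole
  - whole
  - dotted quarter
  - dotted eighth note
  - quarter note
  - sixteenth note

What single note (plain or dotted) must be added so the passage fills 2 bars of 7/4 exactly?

eighth note

2 bars of 7/4 = 56 sixteenth notes.
Convert each value to sixteenth notes: dotted whole = 24; whole = 16; dotted quarter = 6; dotted eighth note = 3; quarter note = 4; sixteenth note = 1.
Altogether 24 + 16 + 6 + 3 + 4 + 1 = 54.
Remaining: 56 − 54 = 2 sixteenth notes, which is a eighth note.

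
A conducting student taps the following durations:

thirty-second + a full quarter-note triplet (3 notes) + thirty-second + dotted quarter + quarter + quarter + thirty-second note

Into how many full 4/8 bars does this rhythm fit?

2

One bar of 4/8 = 16 thirty-second notes.
In thirty-second notes: thirty-second = 1; a full quarter-note triplet (3 notes) (three triplet quarters span one half) = 16; thirty-second = 1; dotted quarter = 12; quarter = 8; quarter = 8; thirty-second note = 1.
Adding: 1 + 16 + 1 + 12 + 8 + 8 + 1 = 47.
47 ÷ 16 = 2 complete bars with 15 left over.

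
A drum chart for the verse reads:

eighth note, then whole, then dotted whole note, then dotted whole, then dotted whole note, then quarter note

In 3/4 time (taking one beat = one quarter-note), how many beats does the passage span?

23.5

One quarter-note beat = 2 eighth notes.
Express everything in eighth notes: eighth note = 1; whole = 8; dotted whole note = 12; dotted whole = 12; dotted whole note = 12; quarter note = 2.
Adding: 1 + 8 + 12 + 12 + 12 + 2 = 47.
47 ÷ 2 = 23.5 beats.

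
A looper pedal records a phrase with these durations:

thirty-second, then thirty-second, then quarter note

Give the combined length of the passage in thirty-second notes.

Working in thirty-second notes: thirty-second = 1; thirty-second = 1; quarter note = 8.
Adding: 1 + 1 + 8 = 10 thirty-second notes.

10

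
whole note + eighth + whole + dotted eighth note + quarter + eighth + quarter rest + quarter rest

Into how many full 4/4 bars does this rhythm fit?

3

One bar of 4/4 = 16 sixteenth notes.
Working in sixteenth notes: whole note = 16; eighth = 2; whole = 16; dotted eighth note = 3; quarter = 4; eighth = 2; quarter rest = 4; quarter rest = 4.
Altogether 16 + 2 + 16 + 3 + 4 + 2 + 4 + 4 = 51.
51 ÷ 16 = 3 complete bars with 3 left over.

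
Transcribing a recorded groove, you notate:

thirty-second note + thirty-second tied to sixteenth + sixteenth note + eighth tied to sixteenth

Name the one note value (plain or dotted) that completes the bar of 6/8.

The bar of 6/8 = 24 thirty-second notes.
Working in thirty-second notes: thirty-second note = 1; thirty-second tied to sixteenth (thirty-second + sixteenth) = 3; sixteenth note = 2; eighth tied to sixteenth (eighth + sixteenth) = 6.
Adding: 1 + 3 + 2 + 6 = 12.
Remaining: 24 − 12 = 12 thirty-second notes, which is a dotted quarter note.

dotted quarter note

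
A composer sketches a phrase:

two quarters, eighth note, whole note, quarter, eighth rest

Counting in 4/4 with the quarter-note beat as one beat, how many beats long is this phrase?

8

One quarter-note beat = 2 eighth notes.
In eighth notes: quarter = 2; quarter = 2; eighth note = 1; whole note = 8; quarter = 2; eighth rest = 1.
Altogether 2 + 2 + 1 + 8 + 2 + 1 = 16.
16 ÷ 2 = 8 beats.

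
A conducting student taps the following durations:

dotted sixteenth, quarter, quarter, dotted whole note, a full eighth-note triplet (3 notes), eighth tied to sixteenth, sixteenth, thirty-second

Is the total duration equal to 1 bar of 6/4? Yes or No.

One bar of 6/4 = 48 thirty-second notes.
Working in thirty-second notes: dotted sixteenth = 3; quarter = 8; quarter = 8; dotted whole note = 48; a full eighth-note triplet (3 notes) (three triplet eighths span one quarter) = 8; eighth tied to sixteenth (eighth + sixteenth) = 6; sixteenth = 2; thirty-second = 1.
Adding: 3 + 8 + 8 + 48 + 8 + 6 + 2 + 1 = 84.
84 exceeds 48, so the answer is No.

No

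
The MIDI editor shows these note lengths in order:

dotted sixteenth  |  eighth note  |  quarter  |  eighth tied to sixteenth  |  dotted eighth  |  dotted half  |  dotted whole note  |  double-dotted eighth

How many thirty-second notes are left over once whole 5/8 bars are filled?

One bar of 5/8 = 20 thirty-second notes.
Each duration in thirty-second notes: dotted sixteenth = 3; eighth note = 4; quarter = 8; eighth tied to sixteenth (eighth + sixteenth) = 6; dotted eighth = 6; dotted half = 24; dotted whole note = 48; double-dotted eighth = 7.
Adding: 3 + 4 + 8 + 6 + 6 + 24 + 48 + 7 = 106.
106 ÷ 20 = 5 complete bars with 6 thirty-second notes remaining.

6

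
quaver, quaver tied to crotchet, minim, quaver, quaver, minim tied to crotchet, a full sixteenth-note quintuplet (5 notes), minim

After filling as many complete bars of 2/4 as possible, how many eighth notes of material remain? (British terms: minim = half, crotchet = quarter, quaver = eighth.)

One bar of 2/4 = 4 eighth notes.
Each duration in eighth notes: quaver = 1; quaver tied to crotchet (quaver + crotchet) = 3; minim = 4; quaver = 1; quaver = 1; minim tied to crotchet (minim + crotchet) = 6; a full sixteenth-note quintuplet (5 notes) (five quintuplet sixteenths span one quarter) = 2; minim = 4.
Total: 1 + 3 + 4 + 1 + 1 + 6 + 2 + 4 = 22.
22 ÷ 4 = 5 complete bars with 2 eighth notes remaining.

2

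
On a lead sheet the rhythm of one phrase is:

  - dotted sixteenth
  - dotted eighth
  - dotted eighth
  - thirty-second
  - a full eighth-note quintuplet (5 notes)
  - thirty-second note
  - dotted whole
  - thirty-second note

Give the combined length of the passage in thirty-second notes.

82

Convert each value to thirty-second notes: dotted sixteenth = 3; dotted eighth = 6; dotted eighth = 6; thirty-second = 1; a full eighth-note quintuplet (5 notes) (five quintuplet eighths span one half) = 16; thirty-second note = 1; dotted whole = 48; thirty-second note = 1.
Adding: 3 + 6 + 6 + 1 + 16 + 1 + 48 + 1 = 82 thirty-second notes.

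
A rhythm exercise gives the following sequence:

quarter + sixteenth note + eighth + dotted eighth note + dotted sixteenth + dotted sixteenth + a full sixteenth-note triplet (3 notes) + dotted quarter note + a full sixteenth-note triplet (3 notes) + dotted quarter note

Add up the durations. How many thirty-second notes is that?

Express everything in thirty-second notes: quarter = 8; sixteenth note = 2; eighth = 4; dotted eighth note = 6; dotted sixteenth = 3; dotted sixteenth = 3; a full sixteenth-note triplet (3 notes) (three triplet sixteenths span one eighth) = 4; dotted quarter note = 12; a full sixteenth-note triplet (3 notes) (three triplet sixteenths span one eighth) = 4; dotted quarter note = 12.
Altogether 8 + 2 + 4 + 6 + 3 + 3 + 4 + 12 + 4 + 12 = 58 thirty-second notes.

58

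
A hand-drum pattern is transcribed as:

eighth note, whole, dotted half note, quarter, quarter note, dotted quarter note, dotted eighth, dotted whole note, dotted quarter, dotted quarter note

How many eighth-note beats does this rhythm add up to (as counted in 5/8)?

One eighth-note beat = 2 sixteenth notes.
In sixteenth notes: eighth note = 2; whole = 16; dotted half note = 12; quarter = 4; quarter note = 4; dotted quarter note = 6; dotted eighth = 3; dotted whole note = 24; dotted quarter = 6; dotted quarter note = 6.
Total: 2 + 16 + 12 + 4 + 4 + 6 + 3 + 24 + 6 + 6 = 83.
83 ÷ 2 = 41.5 beats.

41.5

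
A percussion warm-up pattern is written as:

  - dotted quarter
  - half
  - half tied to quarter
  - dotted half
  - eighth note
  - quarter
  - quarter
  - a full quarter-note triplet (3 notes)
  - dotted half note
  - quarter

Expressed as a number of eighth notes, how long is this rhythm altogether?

Each duration in eighth notes: dotted quarter = 3; half = 4; half tied to quarter (half + quarter) = 6; dotted half = 6; eighth note = 1; quarter = 2; quarter = 2; a full quarter-note triplet (3 notes) (three triplet quarters span one half) = 4; dotted half note = 6; quarter = 2.
Sum: 3 + 4 + 6 + 6 + 1 + 2 + 2 + 4 + 6 + 2 = 36 eighth notes.

36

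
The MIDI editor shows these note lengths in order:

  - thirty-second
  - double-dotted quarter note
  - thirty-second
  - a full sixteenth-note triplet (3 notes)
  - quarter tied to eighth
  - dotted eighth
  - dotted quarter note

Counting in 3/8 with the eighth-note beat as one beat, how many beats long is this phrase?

12.5

One eighth-note beat = 4 thirty-second notes.
Convert each value to thirty-second notes: thirty-second = 1; double-dotted quarter note = 14; thirty-second = 1; a full sixteenth-note triplet (3 notes) (three triplet sixteenths span one eighth) = 4; quarter tied to eighth (quarter + eighth) = 12; dotted eighth = 6; dotted quarter note = 12.
Total: 1 + 14 + 1 + 4 + 12 + 6 + 12 = 50.
50 ÷ 4 = 12.5 beats.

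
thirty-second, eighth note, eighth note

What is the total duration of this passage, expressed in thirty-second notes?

9

Each duration in thirty-second notes: thirty-second = 1; eighth note = 4; eighth note = 4.
Adding: 1 + 4 + 4 = 9 thirty-second notes.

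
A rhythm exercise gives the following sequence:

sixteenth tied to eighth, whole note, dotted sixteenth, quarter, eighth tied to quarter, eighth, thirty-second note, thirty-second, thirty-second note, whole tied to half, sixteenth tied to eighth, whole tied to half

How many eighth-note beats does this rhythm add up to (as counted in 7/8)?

42.5

One eighth-note beat = 4 thirty-second notes.
Express everything in thirty-second notes: sixteenth tied to eighth (sixteenth + eighth) = 6; whole note = 32; dotted sixteenth = 3; quarter = 8; eighth tied to quarter (eighth + quarter) = 12; eighth = 4; thirty-second note = 1; thirty-second = 1; thirty-second note = 1; whole tied to half (whole + half) = 48; sixteenth tied to eighth (sixteenth + eighth) = 6; whole tied to half (whole + half) = 48.
Adding: 6 + 32 + 3 + 8 + 12 + 4 + 1 + 1 + 1 + 48 + 6 + 48 = 170.
170 ÷ 4 = 42.5 beats.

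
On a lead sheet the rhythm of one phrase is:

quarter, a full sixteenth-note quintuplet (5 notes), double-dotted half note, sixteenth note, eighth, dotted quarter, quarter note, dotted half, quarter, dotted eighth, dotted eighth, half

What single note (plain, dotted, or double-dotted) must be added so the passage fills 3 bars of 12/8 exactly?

3 bars of 12/8 = 72 sixteenth notes.
Convert each value to sixteenth notes: quarter = 4; a full sixteenth-note quintuplet (5 notes) (five quintuplet sixteenths span one quarter) = 4; double-dotted half note = 14; sixteenth note = 1; eighth = 2; dotted quarter = 6; quarter note = 4; dotted half = 12; quarter = 4; dotted eighth = 3; dotted eighth = 3; half = 8.
Sum: 4 + 4 + 14 + 1 + 2 + 6 + 4 + 12 + 4 + 3 + 3 + 8 = 65.
Remaining: 72 − 65 = 7 sixteenth notes, which is a double-dotted quarter note.

double-dotted quarter note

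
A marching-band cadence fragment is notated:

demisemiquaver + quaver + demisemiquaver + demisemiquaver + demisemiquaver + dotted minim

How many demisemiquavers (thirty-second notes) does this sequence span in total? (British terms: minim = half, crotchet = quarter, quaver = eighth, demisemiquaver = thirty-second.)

32

Working in thirty-second notes: demisemiquaver = 1; quaver = 4; demisemiquaver = 1; demisemiquaver = 1; demisemiquaver = 1; dotted minim = 24.
Adding: 1 + 4 + 1 + 1 + 1 + 24 = 32 thirty-second notes.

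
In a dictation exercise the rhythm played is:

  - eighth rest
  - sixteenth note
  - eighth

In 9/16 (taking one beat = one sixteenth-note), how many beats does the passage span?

5

One sixteenth-note beat = 2 thirty-second notes.
In thirty-second notes: eighth rest = 4; sixteenth note = 2; eighth = 4.
Altogether 4 + 2 + 4 = 10.
10 ÷ 2 = 5 beats.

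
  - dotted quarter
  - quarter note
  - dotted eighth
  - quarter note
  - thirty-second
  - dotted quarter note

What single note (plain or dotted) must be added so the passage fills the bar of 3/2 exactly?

thirty-second note

The bar of 3/2 = 48 thirty-second notes.
Express everything in thirty-second notes: dotted quarter = 12; quarter note = 8; dotted eighth = 6; quarter note = 8; thirty-second = 1; dotted quarter note = 12.
Sum: 12 + 8 + 6 + 8 + 1 + 12 = 47.
Remaining: 48 − 47 = 1 thirty-second note, which is a thirty-second note.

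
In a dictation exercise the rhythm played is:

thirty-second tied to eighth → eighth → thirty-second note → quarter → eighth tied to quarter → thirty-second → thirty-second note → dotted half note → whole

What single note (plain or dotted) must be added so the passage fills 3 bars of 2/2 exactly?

quarter note

3 bars of 2/2 = 96 thirty-second notes.
Working in thirty-second notes: thirty-second tied to eighth (thirty-second + eighth) = 5; eighth = 4; thirty-second note = 1; quarter = 8; eighth tied to quarter (eighth + quarter) = 12; thirty-second = 1; thirty-second note = 1; dotted half note = 24; whole = 32.
Adding: 5 + 4 + 1 + 8 + 12 + 1 + 1 + 24 + 32 = 88.
Remaining: 96 − 88 = 8 thirty-second notes, which is a quarter note.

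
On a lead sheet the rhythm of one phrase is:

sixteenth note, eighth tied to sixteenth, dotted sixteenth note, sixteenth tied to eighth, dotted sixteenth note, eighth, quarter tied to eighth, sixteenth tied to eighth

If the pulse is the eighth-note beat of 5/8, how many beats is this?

One eighth-note beat = 4 thirty-second notes.
Each duration in thirty-second notes: sixteenth note = 2; eighth tied to sixteenth (eighth + sixteenth) = 6; dotted sixteenth note = 3; sixteenth tied to eighth (sixteenth + eighth) = 6; dotted sixteenth note = 3; eighth = 4; quarter tied to eighth (quarter + eighth) = 12; sixteenth tied to eighth (sixteenth + eighth) = 6.
Altogether 2 + 6 + 3 + 6 + 3 + 4 + 12 + 6 = 42.
42 ÷ 4 = 10.5 beats.

10.5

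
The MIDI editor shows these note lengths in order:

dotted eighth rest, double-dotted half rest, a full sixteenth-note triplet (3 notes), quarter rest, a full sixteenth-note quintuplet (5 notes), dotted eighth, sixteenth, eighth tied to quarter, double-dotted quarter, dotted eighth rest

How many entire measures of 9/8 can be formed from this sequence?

One bar of 9/8 = 18 sixteenth notes.
Each duration in sixteenth notes: dotted eighth rest = 3; double-dotted half rest = 14; a full sixteenth-note triplet (3 notes) (three triplet sixteenths span one eighth) = 2; quarter rest = 4; a full sixteenth-note quintuplet (5 notes) (five quintuplet sixteenths span one quarter) = 4; dotted eighth = 3; sixteenth = 1; eighth tied to quarter (eighth + quarter) = 6; double-dotted quarter = 7; dotted eighth rest = 3.
Total: 3 + 14 + 2 + 4 + 4 + 3 + 1 + 6 + 7 + 3 = 47.
47 ÷ 18 = 2 complete bars with 11 left over.

2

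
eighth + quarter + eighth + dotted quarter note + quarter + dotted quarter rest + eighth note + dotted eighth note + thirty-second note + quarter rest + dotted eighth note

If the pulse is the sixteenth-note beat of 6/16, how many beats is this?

36.5

One sixteenth-note beat = 2 thirty-second notes.
Convert each value to thirty-second notes: eighth = 4; quarter = 8; eighth = 4; dotted quarter note = 12; quarter = 8; dotted quarter rest = 12; eighth note = 4; dotted eighth note = 6; thirty-second note = 1; quarter rest = 8; dotted eighth note = 6.
Adding: 4 + 8 + 4 + 12 + 8 + 12 + 4 + 6 + 1 + 8 + 6 = 73.
73 ÷ 2 = 36.5 beats.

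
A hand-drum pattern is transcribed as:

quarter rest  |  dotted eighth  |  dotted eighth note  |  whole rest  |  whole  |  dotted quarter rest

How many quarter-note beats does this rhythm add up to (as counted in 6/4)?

One quarter-note beat = 4 sixteenth notes.
Convert each value to sixteenth notes: quarter rest = 4; dotted eighth = 3; dotted eighth note = 3; whole rest = 16; whole = 16; dotted quarter rest = 6.
Total: 4 + 3 + 3 + 16 + 16 + 6 = 48.
48 ÷ 4 = 12 beats.

12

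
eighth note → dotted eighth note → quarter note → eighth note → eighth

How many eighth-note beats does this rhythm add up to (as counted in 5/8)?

6.5

One eighth-note beat = 2 sixteenth notes.
Working in sixteenth notes: eighth note = 2; dotted eighth note = 3; quarter note = 4; eighth note = 2; eighth = 2.
Sum: 2 + 3 + 4 + 2 + 2 = 13.
13 ÷ 2 = 6.5 beats.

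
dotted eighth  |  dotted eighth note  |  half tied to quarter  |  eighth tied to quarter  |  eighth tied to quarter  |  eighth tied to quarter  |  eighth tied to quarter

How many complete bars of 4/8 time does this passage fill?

5

One bar of 4/8 = 8 sixteenth notes.
Each duration in sixteenth notes: dotted eighth = 3; dotted eighth note = 3; half tied to quarter (half + quarter) = 12; eighth tied to quarter (eighth + quarter) = 6; eighth tied to quarter (eighth + quarter) = 6; eighth tied to quarter (eighth + quarter) = 6; eighth tied to quarter (eighth + quarter) = 6.
Altogether 3 + 3 + 12 + 6 + 6 + 6 + 6 = 42.
42 ÷ 8 = 5 complete bars with 2 left over.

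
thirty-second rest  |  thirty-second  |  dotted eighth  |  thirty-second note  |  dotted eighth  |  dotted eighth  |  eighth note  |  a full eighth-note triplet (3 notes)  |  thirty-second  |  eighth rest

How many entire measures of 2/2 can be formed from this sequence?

1

One bar of 2/2 = 32 thirty-second notes.
Convert each value to thirty-second notes: thirty-second rest = 1; thirty-second = 1; dotted eighth = 6; thirty-second note = 1; dotted eighth = 6; dotted eighth = 6; eighth note = 4; a full eighth-note triplet (3 notes) (three triplet eighths span one quarter) = 8; thirty-second = 1; eighth rest = 4.
Total: 1 + 1 + 6 + 1 + 6 + 6 + 4 + 8 + 1 + 4 = 38.
38 ÷ 32 = 1 complete bar with 6 left over.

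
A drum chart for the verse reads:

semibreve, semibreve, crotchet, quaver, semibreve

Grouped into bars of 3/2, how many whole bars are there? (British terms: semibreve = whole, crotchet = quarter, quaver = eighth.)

2

One bar of 3/2 = 12 eighth notes.
Working in eighth notes: semibreve = 8; semibreve = 8; crotchet = 2; quaver = 1; semibreve = 8.
Altogether 8 + 8 + 2 + 1 + 8 = 27.
27 ÷ 12 = 2 complete bars with 3 left over.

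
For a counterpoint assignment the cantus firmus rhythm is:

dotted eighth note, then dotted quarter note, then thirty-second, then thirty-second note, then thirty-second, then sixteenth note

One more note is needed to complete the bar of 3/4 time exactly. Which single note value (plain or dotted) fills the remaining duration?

The bar of 3/4 = 24 thirty-second notes.
Express everything in thirty-second notes: dotted eighth note = 6; dotted quarter note = 12; thirty-second = 1; thirty-second note = 1; thirty-second = 1; sixteenth note = 2.
Sum: 6 + 12 + 1 + 1 + 1 + 2 = 23.
Remaining: 24 − 23 = 1 thirty-second note, which is a thirty-second note.

thirty-second note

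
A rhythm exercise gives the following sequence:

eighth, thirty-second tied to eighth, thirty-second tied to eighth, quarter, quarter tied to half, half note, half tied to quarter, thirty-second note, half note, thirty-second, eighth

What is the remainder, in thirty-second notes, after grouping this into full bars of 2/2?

12

One bar of 2/2 = 32 thirty-second notes.
Convert each value to thirty-second notes: eighth = 4; thirty-second tied to eighth (thirty-second + eighth) = 5; thirty-second tied to eighth (thirty-second + eighth) = 5; quarter = 8; quarter tied to half (quarter + half) = 24; half note = 16; half tied to quarter (half + quarter) = 24; thirty-second note = 1; half note = 16; thirty-second = 1; eighth = 4.
Altogether 4 + 5 + 5 + 8 + 24 + 16 + 24 + 1 + 16 + 1 + 4 = 108.
108 ÷ 32 = 3 complete bars with 12 thirty-second notes remaining.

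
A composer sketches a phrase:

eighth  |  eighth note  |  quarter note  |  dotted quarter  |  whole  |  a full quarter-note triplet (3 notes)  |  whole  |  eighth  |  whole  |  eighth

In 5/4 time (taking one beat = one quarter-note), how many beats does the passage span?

18.5

One quarter-note beat = 2 eighth notes.
Express everything in eighth notes: eighth = 1; eighth note = 1; quarter note = 2; dotted quarter = 3; whole = 8; a full quarter-note triplet (3 notes) (three triplet quarters span one half) = 4; whole = 8; eighth = 1; whole = 8; eighth = 1.
Total: 1 + 1 + 2 + 3 + 8 + 4 + 8 + 1 + 8 + 1 = 37.
37 ÷ 2 = 18.5 beats.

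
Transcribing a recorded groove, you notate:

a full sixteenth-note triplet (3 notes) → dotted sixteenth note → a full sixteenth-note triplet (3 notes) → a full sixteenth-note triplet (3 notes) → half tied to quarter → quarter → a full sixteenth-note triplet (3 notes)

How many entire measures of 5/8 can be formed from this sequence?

One bar of 5/8 = 20 thirty-second notes.
Convert each value to thirty-second notes: a full sixteenth-note triplet (3 notes) (three triplet sixteenths span one eighth) = 4; dotted sixteenth note = 3; a full sixteenth-note triplet (3 notes) (three triplet sixteenths span one eighth) = 4; a full sixteenth-note triplet (3 notes) (three triplet sixteenths span one eighth) = 4; half tied to quarter (half + quarter) = 24; quarter = 8; a full sixteenth-note triplet (3 notes) (three triplet sixteenths span one eighth) = 4.
Total: 4 + 3 + 4 + 4 + 24 + 8 + 4 = 51.
51 ÷ 20 = 2 complete bars with 11 left over.

2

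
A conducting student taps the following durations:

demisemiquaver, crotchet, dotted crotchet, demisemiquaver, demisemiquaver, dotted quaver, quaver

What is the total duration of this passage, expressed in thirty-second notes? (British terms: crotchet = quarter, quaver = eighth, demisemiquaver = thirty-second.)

Working in thirty-second notes: demisemiquaver = 1; crotchet = 8; dotted crotchet = 12; demisemiquaver = 1; demisemiquaver = 1; dotted quaver = 6; quaver = 4.
Altogether 1 + 8 + 12 + 1 + 1 + 6 + 4 = 33 thirty-second notes.

33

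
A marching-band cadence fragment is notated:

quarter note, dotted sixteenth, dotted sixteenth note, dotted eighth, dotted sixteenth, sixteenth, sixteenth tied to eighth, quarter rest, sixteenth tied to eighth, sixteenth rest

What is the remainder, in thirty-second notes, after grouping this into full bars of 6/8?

One bar of 6/8 = 24 thirty-second notes.
Convert each value to thirty-second notes: quarter note = 8; dotted sixteenth = 3; dotted sixteenth note = 3; dotted eighth = 6; dotted sixteenth = 3; sixteenth = 2; sixteenth tied to eighth (sixteenth + eighth) = 6; quarter rest = 8; sixteenth tied to eighth (sixteenth + eighth) = 6; sixteenth rest = 2.
Altogether 8 + 3 + 3 + 6 + 3 + 2 + 6 + 8 + 6 + 2 = 47.
47 ÷ 24 = 1 complete bar with 23 thirty-second notes remaining.

23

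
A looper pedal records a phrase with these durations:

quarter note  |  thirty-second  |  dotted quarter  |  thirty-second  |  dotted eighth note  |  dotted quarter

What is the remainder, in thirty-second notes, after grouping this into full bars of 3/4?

One bar of 3/4 = 24 thirty-second notes.
Each duration in thirty-second notes: quarter note = 8; thirty-second = 1; dotted quarter = 12; thirty-second = 1; dotted eighth note = 6; dotted quarter = 12.
Adding: 8 + 1 + 12 + 1 + 6 + 12 = 40.
40 ÷ 24 = 1 complete bar with 16 thirty-second notes remaining.

16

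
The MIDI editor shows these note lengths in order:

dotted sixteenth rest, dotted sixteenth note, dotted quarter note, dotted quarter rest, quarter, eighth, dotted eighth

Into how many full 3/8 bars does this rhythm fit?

One bar of 3/8 = 12 thirty-second notes.
Convert each value to thirty-second notes: dotted sixteenth rest = 3; dotted sixteenth note = 3; dotted quarter note = 12; dotted quarter rest = 12; quarter = 8; eighth = 4; dotted eighth = 6.
Total: 3 + 3 + 12 + 12 + 8 + 4 + 6 = 48.
48 ÷ 12 = 4 complete bars with 0 left over.

4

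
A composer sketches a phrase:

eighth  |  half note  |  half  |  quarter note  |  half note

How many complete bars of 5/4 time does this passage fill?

1

One bar of 5/4 = 10 eighth notes.
Express everything in eighth notes: eighth = 1; half note = 4; half = 4; quarter note = 2; half note = 4.
Total: 1 + 4 + 4 + 2 + 4 = 15.
15 ÷ 10 = 1 complete bar with 5 left over.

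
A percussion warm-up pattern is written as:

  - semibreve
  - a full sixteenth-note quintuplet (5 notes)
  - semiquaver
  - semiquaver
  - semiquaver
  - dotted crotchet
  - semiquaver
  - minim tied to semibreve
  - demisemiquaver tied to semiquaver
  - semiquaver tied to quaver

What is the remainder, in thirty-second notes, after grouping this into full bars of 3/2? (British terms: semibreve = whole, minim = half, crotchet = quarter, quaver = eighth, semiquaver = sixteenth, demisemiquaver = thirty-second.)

21

One bar of 3/2 = 48 thirty-second notes.
Working in thirty-second notes: semibreve = 32; a full sixteenth-note quintuplet (5 notes) (five quintuplet sixteenths span one quarter) = 8; semiquaver = 2; semiquaver = 2; semiquaver = 2; dotted crotchet = 12; semiquaver = 2; minim tied to semibreve (minim + semibreve) = 48; demisemiquaver tied to semiquaver (demisemiquaver + semiquaver) = 3; semiquaver tied to quaver (semiquaver + quaver) = 6.
Total: 32 + 8 + 2 + 2 + 2 + 12 + 2 + 48 + 3 + 6 = 117.
117 ÷ 48 = 2 complete bars with 21 thirty-second notes remaining.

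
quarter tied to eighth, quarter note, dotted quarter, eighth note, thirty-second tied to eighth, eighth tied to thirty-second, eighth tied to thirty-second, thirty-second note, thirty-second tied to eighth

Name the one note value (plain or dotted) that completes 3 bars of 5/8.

3 bars of 5/8 = 60 thirty-second notes.
Working in thirty-second notes: quarter tied to eighth (quarter + eighth) = 12; quarter note = 8; dotted quarter = 12; eighth note = 4; thirty-second tied to eighth (thirty-second + eighth) = 5; eighth tied to thirty-second (eighth + thirty-second) = 5; eighth tied to thirty-second (eighth + thirty-second) = 5; thirty-second note = 1; thirty-second tied to eighth (thirty-second + eighth) = 5.
Altogether 12 + 8 + 12 + 4 + 5 + 5 + 5 + 1 + 5 = 57.
Remaining: 60 − 57 = 3 thirty-second notes, which is a dotted sixteenth note.

dotted sixteenth note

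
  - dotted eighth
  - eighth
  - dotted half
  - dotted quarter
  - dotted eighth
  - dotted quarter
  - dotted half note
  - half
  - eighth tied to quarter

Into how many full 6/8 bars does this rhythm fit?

One bar of 6/8 = 12 sixteenth notes.
In sixteenth notes: dotted eighth = 3; eighth = 2; dotted half = 12; dotted quarter = 6; dotted eighth = 3; dotted quarter = 6; dotted half note = 12; half = 8; eighth tied to quarter (eighth + quarter) = 6.
Total: 3 + 2 + 12 + 6 + 3 + 6 + 12 + 8 + 6 = 58.
58 ÷ 12 = 4 complete bars with 10 left over.

4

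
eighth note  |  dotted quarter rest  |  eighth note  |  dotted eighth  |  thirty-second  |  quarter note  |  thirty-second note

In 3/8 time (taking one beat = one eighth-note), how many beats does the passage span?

9

One eighth-note beat = 4 thirty-second notes.
Working in thirty-second notes: eighth note = 4; dotted quarter rest = 12; eighth note = 4; dotted eighth = 6; thirty-second = 1; quarter note = 8; thirty-second note = 1.
Altogether 4 + 12 + 4 + 6 + 1 + 8 + 1 = 36.
36 ÷ 4 = 9 beats.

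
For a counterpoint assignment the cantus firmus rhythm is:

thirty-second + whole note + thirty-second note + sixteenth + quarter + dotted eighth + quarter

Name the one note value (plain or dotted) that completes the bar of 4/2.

dotted eighth note

The bar of 4/2 = 64 thirty-second notes.
Each duration in thirty-second notes: thirty-second = 1; whole note = 32; thirty-second note = 1; sixteenth = 2; quarter = 8; dotted eighth = 6; quarter = 8.
Adding: 1 + 32 + 1 + 2 + 8 + 6 + 8 = 58.
Remaining: 64 − 58 = 6 thirty-second notes, which is a dotted eighth note.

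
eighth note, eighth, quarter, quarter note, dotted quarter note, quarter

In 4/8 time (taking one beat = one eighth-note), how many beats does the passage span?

11

One eighth-note beat = 2 sixteenth notes.
Each duration in sixteenth notes: eighth note = 2; eighth = 2; quarter = 4; quarter note = 4; dotted quarter note = 6; quarter = 4.
Altogether 2 + 2 + 4 + 4 + 6 + 4 = 22.
22 ÷ 2 = 11 beats.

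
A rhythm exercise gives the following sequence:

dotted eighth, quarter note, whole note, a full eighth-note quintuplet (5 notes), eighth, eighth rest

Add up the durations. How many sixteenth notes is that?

35

In sixteenth notes: dotted eighth = 3; quarter note = 4; whole note = 16; a full eighth-note quintuplet (5 notes) (five quintuplet eighths span one half) = 8; eighth = 2; eighth rest = 2.
Sum: 3 + 4 + 16 + 8 + 2 + 2 = 35 sixteenth notes.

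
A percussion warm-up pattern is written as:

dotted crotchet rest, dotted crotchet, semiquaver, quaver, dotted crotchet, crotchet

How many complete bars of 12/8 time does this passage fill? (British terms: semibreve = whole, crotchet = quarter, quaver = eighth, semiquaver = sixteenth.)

One bar of 12/8 = 24 sixteenth notes.
Each duration in sixteenth notes: dotted crotchet rest = 6; dotted crotchet = 6; semiquaver = 1; quaver = 2; dotted crotchet = 6; crotchet = 4.
Total: 6 + 6 + 1 + 2 + 6 + 4 = 25.
25 ÷ 24 = 1 complete bar with 1 left over.

1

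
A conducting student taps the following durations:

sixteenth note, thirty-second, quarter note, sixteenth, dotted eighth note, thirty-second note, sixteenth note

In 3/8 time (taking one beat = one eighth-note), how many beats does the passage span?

One eighth-note beat = 4 thirty-second notes.
Each duration in thirty-second notes: sixteenth note = 2; thirty-second = 1; quarter note = 8; sixteenth = 2; dotted eighth note = 6; thirty-second note = 1; sixteenth note = 2.
Adding: 2 + 1 + 8 + 2 + 6 + 1 + 2 = 22.
22 ÷ 4 = 5.5 beats.

5.5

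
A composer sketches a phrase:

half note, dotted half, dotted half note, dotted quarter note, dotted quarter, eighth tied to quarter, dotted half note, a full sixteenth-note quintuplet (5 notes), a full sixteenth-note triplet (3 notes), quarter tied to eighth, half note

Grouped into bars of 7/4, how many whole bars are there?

2

One bar of 7/4 = 14 eighth notes.
Express everything in eighth notes: half note = 4; dotted half = 6; dotted half note = 6; dotted quarter note = 3; dotted quarter = 3; eighth tied to quarter (eighth + quarter) = 3; dotted half note = 6; a full sixteenth-note quintuplet (5 notes) (five quintuplet sixteenths span one quarter) = 2; a full sixteenth-note triplet (3 notes) (three triplet sixteenths span one eighth) = 1; quarter tied to eighth (quarter + eighth) = 3; half note = 4.
Total: 4 + 6 + 6 + 3 + 3 + 3 + 6 + 2 + 1 + 3 + 4 = 41.
41 ÷ 14 = 2 complete bars with 13 left over.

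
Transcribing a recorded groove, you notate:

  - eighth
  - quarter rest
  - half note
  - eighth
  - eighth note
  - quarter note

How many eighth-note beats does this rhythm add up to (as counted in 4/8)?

One eighth-note beat = 2 sixteenth notes.
Working in sixteenth notes: eighth = 2; quarter rest = 4; half note = 8; eighth = 2; eighth note = 2; quarter note = 4.
Altogether 2 + 4 + 8 + 2 + 2 + 4 = 22.
22 ÷ 2 = 11 beats.

11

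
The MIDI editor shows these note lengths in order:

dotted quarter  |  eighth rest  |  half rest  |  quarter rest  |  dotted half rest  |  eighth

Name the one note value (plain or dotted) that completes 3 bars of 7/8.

half note

3 bars of 7/8 = 21 eighth notes.
Working in eighth notes: dotted quarter = 3; eighth rest = 1; half rest = 4; quarter rest = 2; dotted half rest = 6; eighth = 1.
Adding: 3 + 1 + 4 + 2 + 6 + 1 = 17.
Remaining: 21 − 17 = 4 eighth notes, which is a half note.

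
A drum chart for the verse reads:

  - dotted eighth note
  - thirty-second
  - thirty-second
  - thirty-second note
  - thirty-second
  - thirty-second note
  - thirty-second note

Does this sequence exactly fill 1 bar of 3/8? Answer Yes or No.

One bar of 3/8 = 12 thirty-second notes.
Working in thirty-second notes: dotted eighth note = 6; thirty-second = 1; thirty-second = 1; thirty-second note = 1; thirty-second = 1; thirty-second note = 1; thirty-second note = 1.
Sum: 6 + 1 + 1 + 1 + 1 + 1 + 1 = 12.
12 equals 12, so the answer is Yes.

Yes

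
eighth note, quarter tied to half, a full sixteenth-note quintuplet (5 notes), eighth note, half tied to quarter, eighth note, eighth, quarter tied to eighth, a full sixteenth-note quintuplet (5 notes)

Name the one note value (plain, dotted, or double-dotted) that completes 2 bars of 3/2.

2 bars of 3/2 = 24 eighth notes.
Working in eighth notes: eighth note = 1; quarter tied to half (quarter + half) = 6; a full sixteenth-note quintuplet (5 notes) (five quintuplet sixteenths span one quarter) = 2; eighth note = 1; half tied to quarter (half + quarter) = 6; eighth note = 1; eighth = 1; quarter tied to eighth (quarter + eighth) = 3; a full sixteenth-note quintuplet (5 notes) (five quintuplet sixteenths span one quarter) = 2.
Altogether 1 + 6 + 2 + 1 + 6 + 1 + 1 + 3 + 2 = 23.
Remaining: 24 − 23 = 1 eighth note, which is a eighth note.

eighth note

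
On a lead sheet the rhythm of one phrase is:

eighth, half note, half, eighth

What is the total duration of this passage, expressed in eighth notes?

10

Express everything in eighth notes: eighth = 1; half note = 4; half = 4; eighth = 1.
Adding: 1 + 4 + 4 + 1 = 10 eighth notes.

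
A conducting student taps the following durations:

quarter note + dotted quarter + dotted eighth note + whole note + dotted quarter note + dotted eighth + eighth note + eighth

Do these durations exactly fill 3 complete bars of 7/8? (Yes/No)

One bar of 7/8 = 14 sixteenth notes, so 3 bars = 42.
Working in sixteenth notes: quarter note = 4; dotted quarter = 6; dotted eighth note = 3; whole note = 16; dotted quarter note = 6; dotted eighth = 3; eighth note = 2; eighth = 2.
Altogether 4 + 6 + 3 + 16 + 6 + 3 + 2 + 2 = 42.
42 equals 42, so the answer is Yes.

Yes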